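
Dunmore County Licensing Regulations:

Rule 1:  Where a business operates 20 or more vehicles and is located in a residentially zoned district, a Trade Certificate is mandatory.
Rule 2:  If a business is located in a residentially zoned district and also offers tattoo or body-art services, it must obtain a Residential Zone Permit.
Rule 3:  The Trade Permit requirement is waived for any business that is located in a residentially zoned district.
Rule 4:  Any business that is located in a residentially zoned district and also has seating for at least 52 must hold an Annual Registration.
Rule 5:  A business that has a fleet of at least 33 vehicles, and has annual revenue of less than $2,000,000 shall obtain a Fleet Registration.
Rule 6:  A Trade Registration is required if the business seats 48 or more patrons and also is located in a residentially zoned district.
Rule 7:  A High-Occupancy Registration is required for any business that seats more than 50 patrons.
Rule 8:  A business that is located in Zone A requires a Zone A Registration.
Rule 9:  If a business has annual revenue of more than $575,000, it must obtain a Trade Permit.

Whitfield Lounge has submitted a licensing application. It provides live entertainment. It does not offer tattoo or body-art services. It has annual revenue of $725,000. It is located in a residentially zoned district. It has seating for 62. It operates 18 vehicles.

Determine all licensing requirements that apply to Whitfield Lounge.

Rule 1: vehicles 18 < 20; is located in a residentially zoned district → Trade Certificate not required.
Rule 2: is located in a residentially zoned district; does not offer tattoo or body-art services → Residential Zone Permit not required.
Rule 3: is located in a residentially zoned district → exempt from Trade Permit.
Rule 4: is located in a residentially zoned district; seating 62 ≥ 52 → Annual Registration required.
Rule 5: vehicles 18 < 33; revenue $725,000 < $2,000,000 → Fleet Registration not required.
Rule 6: seating 62 ≥ 48; is located in a residentially zoned district → Trade Registration required.
Rule 7: seating 62 > 50 → High-Occupancy Registration required.
Rule 8: is located in a residentially zoned district (not: is located in Zone A) → Zone A Registration not required.
Rule 9: revenue $725,000 > $575,000 → Trade Permit required.

Annual Registration, High-Occupancy Registration, Trade Registration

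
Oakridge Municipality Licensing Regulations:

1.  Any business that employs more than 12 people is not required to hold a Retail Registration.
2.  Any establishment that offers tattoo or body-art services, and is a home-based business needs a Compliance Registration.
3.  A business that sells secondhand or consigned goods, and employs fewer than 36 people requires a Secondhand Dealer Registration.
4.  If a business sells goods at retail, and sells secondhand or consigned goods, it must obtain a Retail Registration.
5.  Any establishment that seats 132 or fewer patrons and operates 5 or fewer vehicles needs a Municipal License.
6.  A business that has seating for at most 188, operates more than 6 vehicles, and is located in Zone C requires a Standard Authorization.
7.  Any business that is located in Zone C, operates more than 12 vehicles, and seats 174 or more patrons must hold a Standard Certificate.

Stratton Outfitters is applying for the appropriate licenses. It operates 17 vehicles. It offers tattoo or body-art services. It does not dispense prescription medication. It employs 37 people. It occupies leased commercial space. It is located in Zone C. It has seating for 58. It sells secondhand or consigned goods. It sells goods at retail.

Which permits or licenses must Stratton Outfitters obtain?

Standard Authorization

1. employees 37 > 12 → exempt from Retail Registration.
2. offers tattoo or body-art services; occupies leased commercial space (not: is a home-based business) → Compliance Registration not required.
3. sells secondhand or consigned goods; employees 37 ≥ 36 → Secondhand Dealer Registration not required.
4. sells goods at retail; sells secondhand or consigned goods → Retail Registration required.
5. seating 58 ≤ 132; vehicles 17 > 5 → Municipal License not required.
6. seating 58 ≤ 188; vehicles 17 > 6; is located in Zone C → Standard Authorization required.
7. is located in Zone C; vehicles 17 > 12; seating 58 < 174 → Standard Certificate not required.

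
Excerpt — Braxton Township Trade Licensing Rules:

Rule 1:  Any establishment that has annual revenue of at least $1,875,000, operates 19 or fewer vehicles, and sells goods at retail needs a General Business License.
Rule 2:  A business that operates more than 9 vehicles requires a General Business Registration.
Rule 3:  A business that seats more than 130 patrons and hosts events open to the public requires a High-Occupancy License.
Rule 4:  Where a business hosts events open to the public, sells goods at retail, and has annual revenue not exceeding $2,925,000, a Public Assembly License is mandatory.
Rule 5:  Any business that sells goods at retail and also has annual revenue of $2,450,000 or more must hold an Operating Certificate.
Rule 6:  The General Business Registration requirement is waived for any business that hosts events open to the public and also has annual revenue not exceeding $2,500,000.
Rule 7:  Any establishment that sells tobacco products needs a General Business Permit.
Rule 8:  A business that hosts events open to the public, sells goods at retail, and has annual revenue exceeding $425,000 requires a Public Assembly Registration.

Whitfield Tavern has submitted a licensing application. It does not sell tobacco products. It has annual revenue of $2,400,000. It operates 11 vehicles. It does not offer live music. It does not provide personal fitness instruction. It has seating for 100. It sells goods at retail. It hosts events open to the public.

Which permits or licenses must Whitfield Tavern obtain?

General Business License, Public Assembly License, Public Assembly Registration

Rule 1: revenue $2,400,000 ≥ $1,875,000; vehicles 11 ≤ 19; sells goods at retail → General Business License required.
Rule 2: vehicles 11 > 9 → General Business Registration required.
Rule 3: seating 100 ≤ 130; hosts events open to the public → High-Occupancy License not required.
Rule 4: hosts events open to the public; sells goods at retail; revenue $2,400,000 ≤ $2,925,000 → Public Assembly License required.
Rule 5: sells goods at retail; revenue $2,400,000 < $2,450,000 → Operating Certificate not required.
Rule 6: hosts events open to the public; revenue $2,400,000 ≤ $2,500,000 → exempt from General Business Registration.
Rule 7: does not sell tobacco products → General Business Permit not required.
Rule 8: hosts events open to the public; sells goods at retail; revenue $2,400,000 > $425,000 → Public Assembly Registration required.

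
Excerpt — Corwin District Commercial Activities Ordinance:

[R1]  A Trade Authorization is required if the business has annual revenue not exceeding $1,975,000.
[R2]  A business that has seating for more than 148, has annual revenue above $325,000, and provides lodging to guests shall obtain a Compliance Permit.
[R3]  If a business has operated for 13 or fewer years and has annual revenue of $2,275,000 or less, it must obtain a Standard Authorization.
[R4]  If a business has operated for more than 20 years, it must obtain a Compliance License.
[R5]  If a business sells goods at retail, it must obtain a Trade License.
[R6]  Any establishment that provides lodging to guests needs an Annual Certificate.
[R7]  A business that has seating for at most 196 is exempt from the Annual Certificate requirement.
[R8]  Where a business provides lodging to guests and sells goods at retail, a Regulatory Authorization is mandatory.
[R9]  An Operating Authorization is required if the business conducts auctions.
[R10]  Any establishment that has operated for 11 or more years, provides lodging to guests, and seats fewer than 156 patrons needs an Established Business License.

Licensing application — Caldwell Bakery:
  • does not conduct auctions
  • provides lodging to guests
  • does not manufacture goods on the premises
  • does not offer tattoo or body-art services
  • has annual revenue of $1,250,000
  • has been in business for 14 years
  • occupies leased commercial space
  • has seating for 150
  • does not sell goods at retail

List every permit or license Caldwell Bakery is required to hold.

Compliance Permit, Established Business License, Trade Authorization

[R1] revenue $1,250,000 ≤ $1,975,000 → Trade Authorization required.
[R2] seating 150 > 148; revenue $1,250,000 > $325,000; provides lodging to guests → Compliance Permit required.
[R3] years in business 14 > 13; revenue $1,250,000 ≤ $2,275,000 → Standard Authorization not required.
[R4] years in business 14 ≤ 20 → Compliance License not required.
[R5] does not sell goods at retail → Trade License not required.
[R6] provides lodging to guests → Annual Certificate required.
[R7] seating 150 ≤ 196 → exempt from Annual Certificate.
[R8] provides lodging to guests; does not sell goods at retail → Regulatory Authorization not required.
[R9] does not conduct auctions → Operating Authorization not required.
[R10] years in business 14 ≥ 11; provides lodging to guests; seating 150 < 156 → Established Business License required.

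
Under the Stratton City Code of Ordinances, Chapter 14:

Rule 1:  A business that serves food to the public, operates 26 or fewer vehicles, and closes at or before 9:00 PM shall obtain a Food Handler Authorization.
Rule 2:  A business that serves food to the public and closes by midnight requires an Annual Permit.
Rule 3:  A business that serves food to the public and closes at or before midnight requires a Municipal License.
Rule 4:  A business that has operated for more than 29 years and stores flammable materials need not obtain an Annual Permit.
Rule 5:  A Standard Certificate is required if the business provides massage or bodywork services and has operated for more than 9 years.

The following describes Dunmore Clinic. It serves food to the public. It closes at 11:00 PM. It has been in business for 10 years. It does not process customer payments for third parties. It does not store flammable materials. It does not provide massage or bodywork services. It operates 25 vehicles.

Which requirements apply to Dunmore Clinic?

Annual Permit, Municipal License

Rule 1: serves food to the public; vehicles 25 ≤ 26; closes 11:00 PM, after 9:00 PM → Food Handler Authorization not required.
Rule 2: serves food to the public; closes 11:00 PM, at/before midnight → Annual Permit required.
Rule 3: serves food to the public; closes 11:00 PM, at/before midnight → Municipal License required.
Rule 4: years in business 10 ≤ 29; does not store flammable materials → Annual Permit exemption does not apply.
Rule 5: does not provide massage or bodywork services; years in business 10 > 9 → Standard Certificate not required.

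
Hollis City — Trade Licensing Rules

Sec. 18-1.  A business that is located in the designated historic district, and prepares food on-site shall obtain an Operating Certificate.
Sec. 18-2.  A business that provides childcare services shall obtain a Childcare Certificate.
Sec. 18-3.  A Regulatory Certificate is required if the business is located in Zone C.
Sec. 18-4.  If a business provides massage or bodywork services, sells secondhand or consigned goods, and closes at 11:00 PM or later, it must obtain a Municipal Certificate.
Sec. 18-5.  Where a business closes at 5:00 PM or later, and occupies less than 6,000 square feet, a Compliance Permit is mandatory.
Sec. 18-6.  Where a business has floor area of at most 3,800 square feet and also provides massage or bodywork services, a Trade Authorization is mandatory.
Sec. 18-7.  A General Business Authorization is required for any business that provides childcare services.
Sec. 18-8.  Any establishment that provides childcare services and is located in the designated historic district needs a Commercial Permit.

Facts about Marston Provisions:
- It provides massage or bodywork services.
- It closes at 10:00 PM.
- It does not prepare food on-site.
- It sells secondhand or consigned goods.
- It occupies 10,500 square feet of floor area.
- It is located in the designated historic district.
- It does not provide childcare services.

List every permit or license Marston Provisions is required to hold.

Sec. 18-1. is located in the designated historic district; does not prepare food on-site → Operating Certificate not required.
Sec. 18-2. does not provide childcare services → Childcare Certificate not required.
Sec. 18-3. is located in the designated historic district (not: is located in Zone C) → Regulatory Certificate not required.
Sec. 18-4. provides massage or bodywork services; sells secondhand or consigned goods; closes 10:00 PM, at/before 11:00 PM → Municipal Certificate not required.
Sec. 18-5. closes 10:00 PM, after 5:00 PM; floor area 10,500 square feet ≥ 6,000 square feet → Compliance Permit not required.
Sec. 18-6. floor area 10,500 square feet > 3,800 square feet; provides massage or bodywork services → Trade Authorization not required.
Sec. 18-7. does not provide childcare services → General Business Authorization not required.
Sec. 18-8. does not provide childcare services; is located in the designated historic district → Commercial Permit not required.

None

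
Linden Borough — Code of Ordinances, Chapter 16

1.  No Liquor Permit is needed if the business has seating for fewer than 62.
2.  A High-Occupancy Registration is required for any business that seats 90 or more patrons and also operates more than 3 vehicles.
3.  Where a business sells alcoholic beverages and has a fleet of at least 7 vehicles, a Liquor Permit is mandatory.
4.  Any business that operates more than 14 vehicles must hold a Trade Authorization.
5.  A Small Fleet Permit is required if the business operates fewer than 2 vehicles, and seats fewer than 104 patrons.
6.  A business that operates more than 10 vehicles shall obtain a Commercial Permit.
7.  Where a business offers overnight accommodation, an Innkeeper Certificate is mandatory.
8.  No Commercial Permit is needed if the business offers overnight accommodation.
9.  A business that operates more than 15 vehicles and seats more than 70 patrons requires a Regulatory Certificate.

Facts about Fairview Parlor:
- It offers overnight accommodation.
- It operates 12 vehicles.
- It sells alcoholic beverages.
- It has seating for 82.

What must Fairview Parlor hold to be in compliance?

Innkeeper Certificate, Liquor Permit

1. seating 82 ≥ 62 → Liquor Permit exemption does not apply.
2. seating 82 < 90; vehicles 12 > 3 → High-Occupancy Registration not required.
3. sells alcoholic beverages; vehicles 12 ≥ 7 → Liquor Permit required.
4. vehicles 12 ≤ 14 → Trade Authorization not required.
5. vehicles 12 ≥ 2; seating 82 < 104 → Small Fleet Permit not required.
6. vehicles 12 > 10 → Commercial Permit required.
7. offers overnight accommodation → Innkeeper Certificate required.
8. offers overnight accommodation → exempt from Commercial Permit.
9. vehicles 12 ≤ 15; seating 82 > 70 → Regulatory Certificate not required.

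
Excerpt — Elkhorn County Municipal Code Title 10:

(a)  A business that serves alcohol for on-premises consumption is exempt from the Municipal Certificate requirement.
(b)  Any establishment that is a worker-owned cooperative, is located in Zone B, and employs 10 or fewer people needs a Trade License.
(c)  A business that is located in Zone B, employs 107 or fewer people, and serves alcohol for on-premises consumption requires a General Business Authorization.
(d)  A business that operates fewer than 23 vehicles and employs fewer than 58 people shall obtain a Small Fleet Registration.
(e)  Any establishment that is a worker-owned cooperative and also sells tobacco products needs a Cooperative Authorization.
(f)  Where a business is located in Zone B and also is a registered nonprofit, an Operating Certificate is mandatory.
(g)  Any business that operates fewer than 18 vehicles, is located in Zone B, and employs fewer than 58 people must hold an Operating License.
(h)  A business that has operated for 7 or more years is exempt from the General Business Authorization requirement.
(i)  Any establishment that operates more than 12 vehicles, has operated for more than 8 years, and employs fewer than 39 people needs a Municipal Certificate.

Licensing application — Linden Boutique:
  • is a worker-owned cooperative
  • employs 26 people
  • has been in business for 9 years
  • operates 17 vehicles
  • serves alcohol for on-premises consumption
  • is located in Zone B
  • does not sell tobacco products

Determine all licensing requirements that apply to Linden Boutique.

(a) serves alcohol for on-premises consumption → exempt from Municipal Certificate.
(b) is a worker-owned cooperative; is located in Zone B; employees 26 > 10 → Trade License not required.
(c) is located in Zone B; employees 26 ≤ 107; serves alcohol for on-premises consumption → General Business Authorization required.
(d) vehicles 17 < 23; employees 26 < 58 → Small Fleet Registration required.
(e) is a worker-owned cooperative; does not sell tobacco products → Cooperative Authorization not required.
(f) is located in Zone B; is a worker-owned cooperative (not: is a registered nonprofit) → Operating Certificate not required.
(g) vehicles 17 < 18; is located in Zone B; employees 26 < 58 → Operating License required.
(h) years in business 9 ≥ 7 → exempt from General Business Authorization.
(i) vehicles 17 > 12; years in business 9 > 8; employees 26 < 39 → Municipal Certificate required.

Operating License, Small Fleet Registration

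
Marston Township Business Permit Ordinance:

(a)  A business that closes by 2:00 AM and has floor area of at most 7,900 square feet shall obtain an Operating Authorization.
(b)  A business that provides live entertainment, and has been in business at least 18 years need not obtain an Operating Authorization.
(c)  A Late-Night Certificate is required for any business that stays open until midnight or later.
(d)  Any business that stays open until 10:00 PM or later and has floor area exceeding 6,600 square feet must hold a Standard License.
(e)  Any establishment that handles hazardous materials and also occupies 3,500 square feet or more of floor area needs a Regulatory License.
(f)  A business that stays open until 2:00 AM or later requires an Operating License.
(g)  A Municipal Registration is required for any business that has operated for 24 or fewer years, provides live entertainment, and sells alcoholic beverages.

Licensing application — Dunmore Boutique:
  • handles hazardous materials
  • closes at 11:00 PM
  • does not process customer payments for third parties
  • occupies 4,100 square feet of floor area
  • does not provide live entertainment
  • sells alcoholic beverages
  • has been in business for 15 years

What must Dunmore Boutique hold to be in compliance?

(a) closes 11:00 PM, at/before 2:00 AM; floor area 4,100 square feet ≤ 7,900 square feet → Operating Authorization required.
(b) does not provide live entertainment; years in business 15 < 18 → Operating Authorization exemption does not apply.
(c) closes 11:00 PM, at/before midnight → Late-Night Certificate not required.
(d) closes 11:00 PM, after 10:00 PM; floor area 4,100 square feet ≤ 6,600 square feet → Standard License not required.
(e) handles hazardous materials; floor area 4,100 square feet ≥ 3,500 square feet → Regulatory License required.
(f) closes 11:00 PM, at/before 2:00 AM → Operating License not required.
(g) years in business 15 ≤ 24; does not provide live entertainment; sells alcoholic beverages → Municipal Registration not required.

Operating Authorization, Regulatory License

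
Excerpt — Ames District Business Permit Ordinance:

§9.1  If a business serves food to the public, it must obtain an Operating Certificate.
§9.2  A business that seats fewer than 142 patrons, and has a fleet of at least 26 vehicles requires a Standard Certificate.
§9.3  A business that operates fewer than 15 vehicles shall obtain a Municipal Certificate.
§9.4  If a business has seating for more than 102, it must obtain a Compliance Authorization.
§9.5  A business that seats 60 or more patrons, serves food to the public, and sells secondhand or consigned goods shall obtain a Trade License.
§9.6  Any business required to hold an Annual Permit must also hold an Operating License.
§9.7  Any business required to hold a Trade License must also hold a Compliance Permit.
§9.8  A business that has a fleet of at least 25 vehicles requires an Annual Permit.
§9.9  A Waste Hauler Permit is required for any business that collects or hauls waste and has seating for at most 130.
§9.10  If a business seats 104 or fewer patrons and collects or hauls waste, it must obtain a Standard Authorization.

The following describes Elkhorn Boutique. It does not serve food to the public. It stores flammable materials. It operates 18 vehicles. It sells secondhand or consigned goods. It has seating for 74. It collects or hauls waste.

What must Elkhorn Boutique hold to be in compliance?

§9.1 does not serve food to the public → Operating Certificate not required.
§9.2 seating 74 < 142; vehicles 18 < 26 → Standard Certificate not required.
§9.3 vehicles 18 ≥ 15 → Municipal Certificate not required.
§9.4 seating 74 ≤ 102 → Compliance Authorization not required.
§9.5 seating 74 ≥ 60; does not serve food to the public; sells secondhand or consigned goods → Trade License not required.
§9.6 Annual Permit is not required → no effect.
§9.7 Trade License is not required → no effect.
§9.8 vehicles 18 < 25 → Annual Permit not required.
§9.9 collects or hauls waste; seating 74 ≤ 130 → Waste Hauler Permit required.
§9.10 seating 74 ≤ 104; collects or hauls waste → Standard Authorization required.

Standard Authorization, Waste Hauler Permit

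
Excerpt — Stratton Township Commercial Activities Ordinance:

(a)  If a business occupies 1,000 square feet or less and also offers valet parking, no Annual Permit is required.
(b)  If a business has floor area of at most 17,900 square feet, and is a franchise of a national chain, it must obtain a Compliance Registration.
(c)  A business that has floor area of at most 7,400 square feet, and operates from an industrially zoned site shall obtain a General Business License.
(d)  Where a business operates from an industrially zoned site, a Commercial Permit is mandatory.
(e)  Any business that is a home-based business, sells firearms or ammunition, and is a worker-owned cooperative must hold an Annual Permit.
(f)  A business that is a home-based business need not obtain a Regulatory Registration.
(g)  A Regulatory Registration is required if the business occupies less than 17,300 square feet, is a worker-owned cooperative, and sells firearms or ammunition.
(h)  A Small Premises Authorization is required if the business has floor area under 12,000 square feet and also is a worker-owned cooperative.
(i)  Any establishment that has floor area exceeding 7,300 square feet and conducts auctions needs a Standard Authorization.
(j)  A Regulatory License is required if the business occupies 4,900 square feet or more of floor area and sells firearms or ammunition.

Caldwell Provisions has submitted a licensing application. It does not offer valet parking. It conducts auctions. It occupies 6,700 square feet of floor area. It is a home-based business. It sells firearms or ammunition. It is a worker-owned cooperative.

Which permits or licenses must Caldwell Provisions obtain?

Annual Permit, Regulatory License, Small Premises Authorization

(a) floor area 6,700 square feet > 1,000 square feet; does not offer valet parking → Annual Permit exemption does not apply.
(b) floor area 6,700 square feet ≤ 17,900 square feet; is a worker-owned cooperative (not: is a franchise of a national chain) → Compliance Registration not required.
(c) floor area 6,700 square feet ≤ 7,400 square feet; is a home-based business (not: operates from an industrially zoned site) → General Business License not required.
(d) is a home-based business (not: operates from an industrially zoned site) → Commercial Permit not required.
(e) is a home-based business; sells firearms or ammunition; is a worker-owned cooperative → Annual Permit required.
(f) is a home-based business → exempt from Regulatory Registration.
(g) floor area 6,700 square feet < 17,300 square feet; is a worker-owned cooperative; sells firearms or ammunition → Regulatory Registration required.
(h) floor area 6,700 square feet < 12,000 square feet; is a worker-owned cooperative → Small Premises Authorization required.
(i) floor area 6,700 square feet ≤ 7,300 square feet; conducts auctions → Standard Authorization not required.
(j) floor area 6,700 square feet ≥ 4,900 square feet; sells firearms or ammunition → Regulatory License required.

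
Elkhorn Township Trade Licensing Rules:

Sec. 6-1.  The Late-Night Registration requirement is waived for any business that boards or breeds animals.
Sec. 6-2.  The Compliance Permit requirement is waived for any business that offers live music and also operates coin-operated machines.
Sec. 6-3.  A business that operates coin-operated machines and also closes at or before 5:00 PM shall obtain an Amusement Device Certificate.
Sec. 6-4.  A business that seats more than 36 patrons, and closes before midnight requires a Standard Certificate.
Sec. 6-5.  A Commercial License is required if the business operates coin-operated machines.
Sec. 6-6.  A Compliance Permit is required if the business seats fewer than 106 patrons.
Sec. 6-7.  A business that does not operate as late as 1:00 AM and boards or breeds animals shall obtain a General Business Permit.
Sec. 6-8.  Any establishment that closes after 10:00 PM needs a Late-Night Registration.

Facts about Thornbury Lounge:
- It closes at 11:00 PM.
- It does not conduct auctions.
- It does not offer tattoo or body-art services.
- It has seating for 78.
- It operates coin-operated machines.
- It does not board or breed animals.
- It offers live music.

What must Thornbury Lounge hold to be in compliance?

Sec. 6-1. does not board or breed animals → Late-Night Registration exemption does not apply.
Sec. 6-2. offers live music; operates coin-operated machines → exempt from Compliance Permit.
Sec. 6-3. operates coin-operated machines; closes 11:00 PM, after 5:00 PM → Amusement Device Certificate not required.
Sec. 6-4. seating 78 > 36; closes 11:00 PM, at/before midnight → Standard Certificate required.
Sec. 6-5. operates coin-operated machines → Commercial License required.
Sec. 6-6. seating 78 < 106 → Compliance Permit required.
Sec. 6-7. closes 11:00 PM, at/before 1:00 AM; does not board or breed animals → General Business Permit not required.
Sec. 6-8. closes 11:00 PM, after 10:00 PM → Late-Night Registration required.

Commercial License, Late-Night Registration, Standard Certificate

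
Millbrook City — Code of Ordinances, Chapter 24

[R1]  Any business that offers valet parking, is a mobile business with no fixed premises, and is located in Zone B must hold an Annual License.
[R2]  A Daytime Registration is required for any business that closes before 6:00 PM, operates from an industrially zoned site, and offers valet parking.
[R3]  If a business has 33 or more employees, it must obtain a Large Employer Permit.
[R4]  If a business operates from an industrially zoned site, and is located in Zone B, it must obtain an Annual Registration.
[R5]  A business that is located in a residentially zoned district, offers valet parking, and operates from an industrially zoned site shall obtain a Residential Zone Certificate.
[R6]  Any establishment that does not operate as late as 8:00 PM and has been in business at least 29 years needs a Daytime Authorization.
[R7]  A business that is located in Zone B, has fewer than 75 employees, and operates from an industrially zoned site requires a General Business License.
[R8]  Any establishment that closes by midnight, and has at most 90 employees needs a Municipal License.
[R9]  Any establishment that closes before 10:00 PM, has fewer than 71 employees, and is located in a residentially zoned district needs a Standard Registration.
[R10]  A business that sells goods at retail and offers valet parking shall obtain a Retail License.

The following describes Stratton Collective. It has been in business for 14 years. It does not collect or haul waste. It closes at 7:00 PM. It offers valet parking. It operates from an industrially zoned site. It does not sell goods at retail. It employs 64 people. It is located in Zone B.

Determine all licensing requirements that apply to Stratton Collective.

[R1] offers valet parking; operates from an industrially zoned site (not: is a mobile business with no fixed premises); is located in Zone B → Annual License not required.
[R2] closes 7:00 PM, after 6:00 PM; operates from an industrially zoned site; offers valet parking → Daytime Registration not required.
[R3] employees 64 ≥ 33 → Large Employer Permit required.
[R4] operates from an industrially zoned site; is located in Zone B → Annual Registration required.
[R5] is located in Zone B (not: is located in a residentially zoned district); offers valet parking; operates from an industrially zoned site → Residential Zone Certificate not required.
[R6] closes 7:00 PM, at/before 8:00 PM; years in business 14 < 29 → Daytime Authorization not required.
[R7] is located in Zone B; employees 64 < 75; operates from an industrially zoned site → General Business License required.
[R8] closes 7:00 PM, at/before midnight; employees 64 ≤ 90 → Municipal License required.
[R9] closes 7:00 PM, at/before 10:00 PM; employees 64 < 71; is located in Zone B (not: is located in a residentially zoned district) → Standard Registration not required.
[R10] does not sell goods at retail; offers valet parking → Retail License not required.

Annual Registration, General Business License, Large Employer Permit, Municipal License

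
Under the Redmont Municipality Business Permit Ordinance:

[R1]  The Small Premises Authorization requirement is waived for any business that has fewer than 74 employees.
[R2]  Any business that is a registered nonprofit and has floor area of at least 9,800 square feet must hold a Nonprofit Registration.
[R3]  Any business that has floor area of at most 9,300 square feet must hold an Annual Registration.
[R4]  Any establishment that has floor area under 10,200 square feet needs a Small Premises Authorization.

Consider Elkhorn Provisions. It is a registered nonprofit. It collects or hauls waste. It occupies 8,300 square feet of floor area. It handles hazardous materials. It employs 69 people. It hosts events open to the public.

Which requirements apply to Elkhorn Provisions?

Annual Registration

[R1] employees 69 < 74 → exempt from Small Premises Authorization.
[R2] is a registered nonprofit; floor area 8,300 square feet < 9,800 square feet → Nonprofit Registration not required.
[R3] floor area 8,300 square feet ≤ 9,300 square feet → Annual Registration required.
[R4] floor area 8,300 square feet < 10,200 square feet → Small Premises Authorization required.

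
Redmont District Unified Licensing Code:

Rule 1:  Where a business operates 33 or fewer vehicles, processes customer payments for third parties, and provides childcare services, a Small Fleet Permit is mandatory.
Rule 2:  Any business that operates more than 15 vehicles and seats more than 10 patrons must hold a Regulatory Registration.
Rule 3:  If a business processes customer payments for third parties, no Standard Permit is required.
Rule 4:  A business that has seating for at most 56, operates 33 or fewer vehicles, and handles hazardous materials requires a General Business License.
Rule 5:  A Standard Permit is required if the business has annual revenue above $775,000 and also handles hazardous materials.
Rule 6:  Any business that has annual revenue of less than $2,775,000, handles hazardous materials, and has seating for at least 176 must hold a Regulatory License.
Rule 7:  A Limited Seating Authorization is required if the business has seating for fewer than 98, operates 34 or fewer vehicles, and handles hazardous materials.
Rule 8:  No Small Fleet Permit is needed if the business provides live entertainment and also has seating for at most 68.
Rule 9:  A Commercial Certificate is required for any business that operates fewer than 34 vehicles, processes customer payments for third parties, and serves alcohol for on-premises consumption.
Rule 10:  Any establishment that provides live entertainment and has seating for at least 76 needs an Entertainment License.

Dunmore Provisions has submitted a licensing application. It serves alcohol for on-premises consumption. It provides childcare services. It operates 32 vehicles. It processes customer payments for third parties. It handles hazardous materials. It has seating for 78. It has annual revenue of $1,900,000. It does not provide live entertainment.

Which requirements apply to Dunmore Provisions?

Commercial Certificate, Limited Seating Authorization, Regulatory Registration, Small Fleet Permit

Rule 1: vehicles 32 ≤ 33; processes customer payments for third parties; provides childcare services → Small Fleet Permit required.
Rule 2: vehicles 32 > 15; seating 78 > 10 → Regulatory Registration required.
Rule 3: processes customer payments for third parties → exempt from Standard Permit.
Rule 4: seating 78 > 56; vehicles 32 ≤ 33; handles hazardous materials → General Business License not required.
Rule 5: revenue $1,900,000 > $775,000; handles hazardous materials → Standard Permit required.
Rule 6: revenue $1,900,000 < $2,775,000; handles hazardous materials; seating 78 < 176 → Regulatory License not required.
Rule 7: seating 78 < 98; vehicles 32 ≤ 34; handles hazardous materials → Limited Seating Authorization required.
Rule 8: does not provide live entertainment; seating 78 > 68 → Small Fleet Permit exemption does not apply.
Rule 9: vehicles 32 < 34; processes customer payments for third parties; serves alcohol for on-premises consumption → Commercial Certificate required.
Rule 10: does not provide live entertainment; seating 78 ≥ 76 → Entertainment License not required.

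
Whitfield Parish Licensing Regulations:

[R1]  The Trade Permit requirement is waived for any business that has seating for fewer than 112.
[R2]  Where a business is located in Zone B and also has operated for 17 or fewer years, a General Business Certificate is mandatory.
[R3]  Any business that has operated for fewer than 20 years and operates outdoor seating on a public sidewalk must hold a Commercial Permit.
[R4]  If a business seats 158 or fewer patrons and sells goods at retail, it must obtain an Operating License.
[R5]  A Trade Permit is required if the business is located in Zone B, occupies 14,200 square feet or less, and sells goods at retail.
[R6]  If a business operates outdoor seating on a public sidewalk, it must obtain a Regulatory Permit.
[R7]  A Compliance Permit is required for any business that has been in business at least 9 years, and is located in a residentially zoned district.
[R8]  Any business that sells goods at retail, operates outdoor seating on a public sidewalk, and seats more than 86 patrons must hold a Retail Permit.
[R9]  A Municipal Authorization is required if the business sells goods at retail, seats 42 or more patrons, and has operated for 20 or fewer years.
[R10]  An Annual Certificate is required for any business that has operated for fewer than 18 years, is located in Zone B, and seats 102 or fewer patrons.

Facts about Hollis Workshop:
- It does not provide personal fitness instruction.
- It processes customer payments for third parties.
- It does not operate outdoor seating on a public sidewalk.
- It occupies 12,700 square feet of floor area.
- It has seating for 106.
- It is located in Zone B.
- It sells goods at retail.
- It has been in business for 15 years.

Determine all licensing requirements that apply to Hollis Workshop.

General Business Certificate, Municipal Authorization, Operating License

[R1] seating 106 < 112 → exempt from Trade Permit.
[R2] is located in Zone B; years in business 15 ≤ 17 → General Business Certificate required.
[R3] years in business 15 < 20; does not operate outdoor seating on a public sidewalk → Commercial Permit not required.
[R4] seating 106 ≤ 158; sells goods at retail → Operating License required.
[R5] is located in Zone B; floor area 12,700 square feet ≤ 14,200 square feet; sells goods at retail → Trade Permit required.
[R6] does not operate outdoor seating on a public sidewalk → Regulatory Permit not required.
[R7] years in business 15 ≥ 9; is located in Zone B (not: is located in a residentially zoned district) → Compliance Permit not required.
[R8] sells goods at retail; does not operate outdoor seating on a public sidewalk; seating 106 > 86 → Retail Permit not required.
[R9] sells goods at retail; seating 106 ≥ 42; years in business 15 ≤ 20 → Municipal Authorization required.
[R10] years in business 15 < 18; is located in Zone B; seating 106 > 102 → Annual Certificate not required.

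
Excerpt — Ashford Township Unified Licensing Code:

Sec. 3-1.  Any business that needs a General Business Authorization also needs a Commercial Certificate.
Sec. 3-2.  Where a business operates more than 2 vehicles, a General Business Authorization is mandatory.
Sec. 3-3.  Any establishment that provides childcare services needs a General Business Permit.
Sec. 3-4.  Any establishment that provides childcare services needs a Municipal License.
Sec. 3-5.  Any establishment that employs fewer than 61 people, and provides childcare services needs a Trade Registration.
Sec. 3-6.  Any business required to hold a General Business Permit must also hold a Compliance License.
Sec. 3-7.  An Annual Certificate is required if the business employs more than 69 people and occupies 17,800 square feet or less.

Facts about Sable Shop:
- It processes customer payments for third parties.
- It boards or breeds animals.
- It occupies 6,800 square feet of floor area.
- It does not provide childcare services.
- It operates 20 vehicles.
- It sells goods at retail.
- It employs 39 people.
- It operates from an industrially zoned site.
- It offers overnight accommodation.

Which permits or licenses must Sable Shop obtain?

Sec. 3-1. General Business Authorization is required → Commercial Certificate also required.
Sec. 3-2. vehicles 20 > 2 → General Business Authorization required.
Sec. 3-3. does not provide childcare services → General Business Permit not required.
Sec. 3-4. does not provide childcare services → Municipal License not required.
Sec. 3-5. employees 39 < 61; does not provide childcare services → Trade Registration not required.
Sec. 3-6. General Business Permit is not required → no effect.
Sec. 3-7. employees 39 ≤ 69; floor area 6,800 square feet ≤ 17,800 square feet → Annual Certificate not required.

Commercial Certificate, General Business Authorization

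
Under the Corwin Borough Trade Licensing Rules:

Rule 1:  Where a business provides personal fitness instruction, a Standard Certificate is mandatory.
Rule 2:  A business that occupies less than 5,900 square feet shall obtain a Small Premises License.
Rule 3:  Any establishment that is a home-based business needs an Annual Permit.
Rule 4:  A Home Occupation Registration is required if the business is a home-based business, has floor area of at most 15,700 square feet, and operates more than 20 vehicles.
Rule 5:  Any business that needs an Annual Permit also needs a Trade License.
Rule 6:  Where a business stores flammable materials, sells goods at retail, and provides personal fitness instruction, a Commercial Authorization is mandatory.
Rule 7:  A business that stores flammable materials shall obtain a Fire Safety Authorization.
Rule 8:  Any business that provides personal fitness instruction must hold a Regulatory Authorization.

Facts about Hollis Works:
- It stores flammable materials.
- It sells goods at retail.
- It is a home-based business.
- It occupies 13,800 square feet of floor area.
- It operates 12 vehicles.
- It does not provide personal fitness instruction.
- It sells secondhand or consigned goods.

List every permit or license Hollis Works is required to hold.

Annual Permit, Fire Safety Authorization, Trade License

Rule 1: does not provide personal fitness instruction → Standard Certificate not required.
Rule 2: floor area 13,800 square feet ≥ 5,900 square feet → Small Premises License not required.
Rule 3: is a home-based business → Annual Permit required.
Rule 4: is a home-based business; floor area 13,800 square feet ≤ 15,700 square feet; vehicles 12 ≤ 20 → Home Occupation Registration not required.
Rule 5: Annual Permit is required → Trade License also required.
Rule 6: stores flammable materials; sells goods at retail; does not provide personal fitness instruction → Commercial Authorization not required.
Rule 7: stores flammable materials → Fire Safety Authorization required.
Rule 8: does not provide personal fitness instruction → Regulatory Authorization not required.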